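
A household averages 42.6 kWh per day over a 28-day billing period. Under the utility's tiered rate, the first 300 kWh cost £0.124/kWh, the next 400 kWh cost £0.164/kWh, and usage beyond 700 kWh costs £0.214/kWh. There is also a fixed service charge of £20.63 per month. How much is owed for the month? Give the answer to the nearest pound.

Usage = 42.6 kWh/day × 28 days = 1192.8 kWh
First 300 kWh × £0.124 = £37.20
Next 400 kWh × £0.164 = £65.60
Remaining 492.8 kWh × £0.214 = £105.46
Energy charge = £208.26; + service £20.63 = £228.89 ≈ £229

£229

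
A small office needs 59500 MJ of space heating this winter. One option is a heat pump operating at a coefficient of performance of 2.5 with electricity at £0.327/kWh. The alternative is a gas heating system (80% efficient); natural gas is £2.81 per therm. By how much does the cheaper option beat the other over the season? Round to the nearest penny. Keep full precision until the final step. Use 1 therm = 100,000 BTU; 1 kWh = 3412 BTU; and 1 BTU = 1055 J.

Heat load = 59500 MJ = 59,500,000,000 J / 1055 = 56,398,104 BTU
Gas: input = 56,398,104 / 0.80 = 70,497,630 BTU = 705 therm → 705 × £2.81 = £1,980.98
Heat pump: 56,398,104 BTU / 3412 = 16,530 kWh heat; / 2.5 = 6,612 kWh in → × £0.327 = £2,162.04
Difference = |£1,980.98 − £2,162.04| = £181.05

£181.05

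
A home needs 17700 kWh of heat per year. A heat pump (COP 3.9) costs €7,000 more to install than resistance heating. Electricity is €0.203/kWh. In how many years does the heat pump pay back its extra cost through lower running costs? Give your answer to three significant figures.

Resistance: 17700 kWh × €0.203 = €3,593.10/yr
Heat pump: 17700 / 3.9 = 4538 kWh in → × €0.203 = €921.31/yr
Annual savings = €2,671.79
Payback = €7,000 / €2,671.79 = 2.62 years

2.62 years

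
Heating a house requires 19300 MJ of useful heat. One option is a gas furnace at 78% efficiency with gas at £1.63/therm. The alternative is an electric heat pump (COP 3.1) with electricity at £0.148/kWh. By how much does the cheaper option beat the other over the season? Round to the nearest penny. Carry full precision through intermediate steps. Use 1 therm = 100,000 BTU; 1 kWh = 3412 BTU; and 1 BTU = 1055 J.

£126.32

Heat load = 19300 MJ = 19,300,000,000 J / 1055 = 18,293,839 BTU
Gas: input = 18,293,839 / 0.78 = 23,453,640 BTU = 234.5 therm → 234.5 × £1.63 = £382.29
Heat pump: 18,293,839 BTU / 3412 = 5,362 kWh heat; / 3.1 = 1,730 kWh in → × £0.148 = £255.97
Difference = |£382.29 − £255.97| = £126.32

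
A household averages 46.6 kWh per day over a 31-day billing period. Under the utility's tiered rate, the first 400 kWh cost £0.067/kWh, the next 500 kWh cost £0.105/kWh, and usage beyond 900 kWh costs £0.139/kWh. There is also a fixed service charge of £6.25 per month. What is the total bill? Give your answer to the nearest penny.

£161.25

Usage = 46.6 kWh/day × 31 days = 1444.6 kWh
First 400 kWh × £0.067 = £26.80
Next 500 kWh × £0.105 = £52.50
Remaining 544.6 kWh × £0.139 = £75.70
Energy charge = £155.00; + service £6.25 = £161.25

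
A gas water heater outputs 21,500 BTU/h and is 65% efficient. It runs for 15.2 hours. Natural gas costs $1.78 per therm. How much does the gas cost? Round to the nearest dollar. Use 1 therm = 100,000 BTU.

Heat delivered = 21,500 BTU/h × 15.2 h = 326,800 BTU
Gas input = 326,800 / 0.65 = 502,769 BTU
= 502,769 / 100,000 = 5.028 therm
Cost = 5.028 × $1.78/therm = $8.95 ≈ $9

$9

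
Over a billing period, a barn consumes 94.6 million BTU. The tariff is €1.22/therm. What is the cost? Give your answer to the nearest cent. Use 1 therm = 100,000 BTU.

€1154.12

94.6 million BTU × (10 therm/million BTU) = 946 therm
Cost = 946 therm × €1.22/therm = €1,154.12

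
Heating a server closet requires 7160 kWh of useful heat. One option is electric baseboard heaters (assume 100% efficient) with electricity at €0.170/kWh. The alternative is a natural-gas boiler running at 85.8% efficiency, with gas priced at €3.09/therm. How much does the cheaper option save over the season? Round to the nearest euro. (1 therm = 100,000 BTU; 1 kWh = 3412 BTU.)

€337

Heat load = 7160 kWh × 3412 = 24,429,920 BTU
Gas: input = 24,429,920 / 0.858 = 28,473,100 BTU = 284.7 therm → 284.7 × €3.09 = €879.82
Electric: 24,429,920 BTU / 3412 = 7,160 kWh → × €0.170 = €1,217.20
Difference = |€879.82 − €1,217.20| = €337.38 ≈ €337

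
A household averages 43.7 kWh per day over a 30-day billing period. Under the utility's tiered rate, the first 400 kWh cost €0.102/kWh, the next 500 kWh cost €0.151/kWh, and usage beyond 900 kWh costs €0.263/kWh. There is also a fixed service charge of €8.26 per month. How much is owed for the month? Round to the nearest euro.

Usage = 43.7 kWh/day × 30 days = 1311 kWh
First 400 kWh × €0.102 = €40.80
Next 500 kWh × €0.151 = €75.50
Remaining 411 kWh × €0.263 = €108.09
Energy charge = €224.39; + service €8.26 = €232.65 ≈ €233

€233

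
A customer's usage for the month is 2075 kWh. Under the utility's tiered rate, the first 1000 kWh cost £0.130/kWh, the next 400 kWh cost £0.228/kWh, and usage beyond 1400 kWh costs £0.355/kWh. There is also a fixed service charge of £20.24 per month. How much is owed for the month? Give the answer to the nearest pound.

First 1000 kWh × £0.130 = £130.00
Next 400 kWh × £0.228 = £91.20
Remaining 675 kWh × £0.355 = £239.62
Energy charge = £460.82; + service £20.24 = £481.06 ≈ £481

£481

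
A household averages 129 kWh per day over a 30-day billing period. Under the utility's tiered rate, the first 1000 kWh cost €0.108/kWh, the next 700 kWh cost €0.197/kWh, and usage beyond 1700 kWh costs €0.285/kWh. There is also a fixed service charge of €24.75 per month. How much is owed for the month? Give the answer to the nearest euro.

€889

Usage = 129 kWh/day × 30 days = 3870 kWh
First 1000 kWh × €0.108 = €108.00
Next 700 kWh × €0.197 = €137.90
Remaining 2170 kWh × €0.285 = €618.45
Energy charge = €864.35; + service €24.75 = €889.10 ≈ €889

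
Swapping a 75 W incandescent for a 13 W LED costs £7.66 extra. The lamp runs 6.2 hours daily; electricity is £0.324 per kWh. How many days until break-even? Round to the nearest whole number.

62 days

Power saved = 75 − 13 = 62 W
Daily energy saved = 62 W × 6.2 h = 384.4 Wh = 0.3844 kWh
Daily savings = 0.3844 × £0.324 = £0.1245
Payback = £7.66 / £0.1245 per day = 61.5 days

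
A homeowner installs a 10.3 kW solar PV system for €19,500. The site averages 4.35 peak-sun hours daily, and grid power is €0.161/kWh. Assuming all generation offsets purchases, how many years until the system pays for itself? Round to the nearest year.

Daily generation = 10.3 kW × 4.35 h = 44.8 kWh
Annual generation = 44.8 × 365 = 16354 kWh
Annual savings = 16354 × €0.161 = €2,632.97
Payback = €19,500 / €2,632.97 = 7.41 years

7 years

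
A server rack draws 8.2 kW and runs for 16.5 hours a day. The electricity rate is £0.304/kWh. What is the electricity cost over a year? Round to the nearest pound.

£15013

Energy = 8200 W × 16.5 h/day × 365 days = 49,384,500 Wh = 49,380 kWh
Cost = 49,380 kWh × £0.304/kWh = £15,012.89 ≈ £15013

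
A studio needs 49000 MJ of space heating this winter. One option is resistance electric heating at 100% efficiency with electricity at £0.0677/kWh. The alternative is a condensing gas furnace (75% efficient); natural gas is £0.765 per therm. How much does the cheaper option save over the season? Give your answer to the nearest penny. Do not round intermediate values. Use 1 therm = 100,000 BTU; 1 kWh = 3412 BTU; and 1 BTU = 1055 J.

Heat load = 49000 MJ = 49,000,000,000 J / 1055 = 46,445,498 BTU
Gas: input = 46,445,498 / 0.75 = 61,927,330 BTU = 619.3 therm → 619.3 × £0.765 = £473.74
Electric: 46,445,498 BTU / 3412 = 13,610 kWh → × £0.0677 = £921.56
Difference = |£473.74 − £921.56| = £447.82

£447.82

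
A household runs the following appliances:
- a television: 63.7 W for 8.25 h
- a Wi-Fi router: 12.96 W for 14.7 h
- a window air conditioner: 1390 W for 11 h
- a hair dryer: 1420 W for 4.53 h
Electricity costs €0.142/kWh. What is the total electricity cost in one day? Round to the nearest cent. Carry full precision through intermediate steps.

television: 63.7 W × 8.25 h = 526 Wh = 0.5255 kWh
Wi-Fi router: 12.96 W × 14.7 h = 191 Wh = 0.1905 kWh
window air conditioner: 1390 W × 11 h = 15,290 Wh = 15.29 kWh
hair dryer: 1420 W × 4.53 h = 6,433 Wh = 6.433 kWh
Total energy = 0.5255 + 0.1905 + 15.29 + 6.433 = 22.44 kWh
Cost = 22.44 kWh × €0.142 = €3.19

€3.19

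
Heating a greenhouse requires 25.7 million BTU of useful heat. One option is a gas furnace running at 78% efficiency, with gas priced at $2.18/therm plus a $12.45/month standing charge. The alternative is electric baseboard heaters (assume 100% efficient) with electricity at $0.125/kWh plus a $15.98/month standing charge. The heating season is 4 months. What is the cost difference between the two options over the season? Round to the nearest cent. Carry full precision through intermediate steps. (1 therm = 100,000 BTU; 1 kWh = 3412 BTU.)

$237.37

Heat load = 25.7 × 10⁶ BTU = 25,700,000 BTU
Gas: input = 25,700,000 / 0.78 = 32,948,718 BTU = 329.5 therm → 329.5 × $2.18 = $718.28; + 4 × $12.45 standing = $768.08
Electric: 25,700,000 BTU / 3412 = 7,532 kWh → × $0.125 = $941.53; + 4 × $15.98 standing = $1,005.45
Difference = |$768.08 − $1,005.45| = $237.37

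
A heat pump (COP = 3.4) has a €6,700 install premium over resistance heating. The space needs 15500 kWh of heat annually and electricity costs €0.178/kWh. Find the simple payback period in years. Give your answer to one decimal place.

Resistance: 15500 kWh × €0.178 = €2,759.00/yr
Heat pump: 15500 / 3.4 = 4559 kWh in → × €0.178 = €811.47/yr
Annual savings = €1,947.53
Payback = €6,700 / €1,947.53 = 3.44 years

3.4 years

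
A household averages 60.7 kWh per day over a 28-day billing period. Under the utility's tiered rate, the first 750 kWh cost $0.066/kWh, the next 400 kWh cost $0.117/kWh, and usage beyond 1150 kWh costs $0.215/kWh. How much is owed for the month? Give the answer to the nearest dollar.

$214

Usage = 60.7 kWh/day × 28 days = 1699.6 kWh
First 750 kWh × $0.066 = $49.50
Next 400 kWh × $0.117 = $46.80
Remaining 549.6 kWh × $0.215 = $118.16
Total = $214.46 ≈ $214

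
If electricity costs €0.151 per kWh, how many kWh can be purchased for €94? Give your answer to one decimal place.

€94 / €0.151 per kWh = 622.5 kWh

622.5 kWh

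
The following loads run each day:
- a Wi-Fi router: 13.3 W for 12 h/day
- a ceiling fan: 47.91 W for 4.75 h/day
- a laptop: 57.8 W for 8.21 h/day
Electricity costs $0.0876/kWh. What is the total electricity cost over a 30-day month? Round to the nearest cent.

$2.26

Wi-Fi router: 13.3 W × 12 h × 30 d = 4,788 Wh = 4.788 kWh
ceiling fan: 47.91 W × 4.75 h × 30 d = 6,827 Wh = 6.827 kWh
laptop: 57.8 W × 8.21 h × 30 d = 14,236 Wh = 14.24 kWh
Total energy = 4.788 + 6.827 + 14.24 = 25.85 kWh
Cost = 25.85 kWh × $0.0876 = $2.26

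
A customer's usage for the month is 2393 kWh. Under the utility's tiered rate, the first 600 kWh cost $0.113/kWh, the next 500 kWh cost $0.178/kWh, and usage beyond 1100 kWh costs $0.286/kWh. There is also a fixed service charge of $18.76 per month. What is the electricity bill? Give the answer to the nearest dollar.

First 600 kWh × $0.113 = $67.80
Next 500 kWh × $0.178 = $89.00
Remaining 1293 kWh × $0.286 = $369.80
Energy charge = $526.60; + service $18.76 = $545.36 ≈ $545

$545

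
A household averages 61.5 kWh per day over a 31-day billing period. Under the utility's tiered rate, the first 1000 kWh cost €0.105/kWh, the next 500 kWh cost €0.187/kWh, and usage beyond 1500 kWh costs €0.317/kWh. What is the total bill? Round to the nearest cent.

Usage = 61.5 kWh/day × 31 days = 1906.5 kWh
First 1000 kWh × €0.105 = €105.00
Next 500 kWh × €0.187 = €93.50
Remaining 406.5 kWh × €0.317 = €128.86
Total = €327.36

€327.36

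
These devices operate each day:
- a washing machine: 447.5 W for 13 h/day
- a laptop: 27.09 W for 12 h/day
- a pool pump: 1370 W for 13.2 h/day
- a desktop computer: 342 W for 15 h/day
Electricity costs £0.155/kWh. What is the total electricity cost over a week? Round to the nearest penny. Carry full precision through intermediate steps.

£31.85

washing machine: 447.5 W × 13 h × 7 d = 40,722 Wh = 40.72 kWh
laptop: 27.09 W × 12 h × 7 d = 2,276 Wh = 2.276 kWh
pool pump: 1370 W × 13.2 h × 7 d = 126,588 Wh = 126.6 kWh
desktop computer: 342 W × 15 h × 7 d = 35,910 Wh = 35.91 kWh
Total energy = 40.72 + 2.276 + 126.6 + 35.91 = 205.5 kWh
Cost = 205.5 kWh × £0.155 = £31.85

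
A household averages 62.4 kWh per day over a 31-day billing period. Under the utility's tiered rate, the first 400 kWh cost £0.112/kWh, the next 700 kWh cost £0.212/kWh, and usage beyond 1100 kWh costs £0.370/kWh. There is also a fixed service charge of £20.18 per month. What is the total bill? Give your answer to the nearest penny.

Usage = 62.4 kWh/day × 31 days = 1934.4 kWh
First 400 kWh × £0.112 = £44.80
Next 700 kWh × £0.212 = £148.40
Remaining 834.4 kWh × £0.370 = £308.73
Energy charge = £501.93; + service £20.18 = £522.11

£522.11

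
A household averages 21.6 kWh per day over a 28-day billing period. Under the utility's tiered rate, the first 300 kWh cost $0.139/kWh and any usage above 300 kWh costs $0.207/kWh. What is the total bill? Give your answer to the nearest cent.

Usage = 21.6 kWh/day × 28 days = 604.8 kWh
First 300 kWh × $0.139 = $41.70
Remaining 304.8 kWh × $0.207 = $63.09
Total = $104.79

$104.79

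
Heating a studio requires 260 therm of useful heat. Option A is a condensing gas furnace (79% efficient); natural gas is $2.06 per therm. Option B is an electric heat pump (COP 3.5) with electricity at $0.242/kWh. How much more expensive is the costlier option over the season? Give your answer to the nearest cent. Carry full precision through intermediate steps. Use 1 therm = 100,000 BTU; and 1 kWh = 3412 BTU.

$151.09

Heat load = 260 therm × 100,000 = 26,000,000 BTU
Gas: input = 26,000,000 / 0.790 = 32,911,392 BTU = 329.1 therm → 329.1 × $2.06 = $677.97
Heat pump: 26,000,000 BTU / 3412 = 7,620 kWh heat; / 3.5 = 2,177 kWh in → × $0.242 = $526.88
Difference = |$677.97 − $526.88| = $151.09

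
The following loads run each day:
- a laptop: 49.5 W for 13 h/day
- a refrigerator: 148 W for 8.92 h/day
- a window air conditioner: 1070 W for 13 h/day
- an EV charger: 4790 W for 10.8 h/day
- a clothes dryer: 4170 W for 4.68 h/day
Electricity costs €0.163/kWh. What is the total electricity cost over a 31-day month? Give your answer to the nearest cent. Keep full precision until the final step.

€440.22

laptop: 49.5 W × 13 h × 31 d = 19,948 Wh = 19.95 kWh
refrigerator: 148 W × 8.92 h × 31 d = 40,925 Wh = 40.92 kWh
window air conditioner: 1070 W × 13 h × 31 d = 431,210 Wh = 431.2 kWh
EV charger: 4790 W × 10.8 h × 31 d = 1,603,692 Wh = 1,604 kWh
clothes dryer: 4170 W × 4.68 h × 31 d = 604,984 Wh = 605 kWh
Total energy = 19.95 + 40.92 + 431.2 + 1,604 + 605 = 2,701 kWh
Cost = 2,701 kWh × €0.163 = €440.22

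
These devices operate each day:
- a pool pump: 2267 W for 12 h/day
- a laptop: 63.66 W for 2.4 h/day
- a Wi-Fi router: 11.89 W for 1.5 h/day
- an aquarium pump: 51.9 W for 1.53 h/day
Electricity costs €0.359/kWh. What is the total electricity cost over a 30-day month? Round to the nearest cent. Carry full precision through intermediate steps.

pool pump: 2267 W × 12 h × 30 d = 816,120 Wh = 816.1 kWh
laptop: 63.66 W × 2.4 h × 30 d = 4,584 Wh = 4.584 kWh
Wi-Fi router: 11.89 W × 1.5 h × 30 d = 535 Wh = 0.5351 kWh
aquarium pump: 51.9 W × 1.53 h × 30 d = 2,382 Wh = 2.382 kWh
Total energy = 816.1 + 4.584 + 0.5351 + 2.382 = 823.6 kWh
Cost = 823.6 kWh × €0.359 = €295.68

€295.68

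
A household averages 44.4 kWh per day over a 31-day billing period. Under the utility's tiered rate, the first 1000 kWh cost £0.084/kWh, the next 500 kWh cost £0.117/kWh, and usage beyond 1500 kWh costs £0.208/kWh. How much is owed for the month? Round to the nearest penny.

£128.04

Usage = 44.4 kWh/day × 31 days = 1376.4 kWh
First 1000 kWh × £0.084 = £84.00
Next 376.4 kWh × £0.117 = £44.04
Remaining tier: 0 kWh (not reached)
Total = £128.04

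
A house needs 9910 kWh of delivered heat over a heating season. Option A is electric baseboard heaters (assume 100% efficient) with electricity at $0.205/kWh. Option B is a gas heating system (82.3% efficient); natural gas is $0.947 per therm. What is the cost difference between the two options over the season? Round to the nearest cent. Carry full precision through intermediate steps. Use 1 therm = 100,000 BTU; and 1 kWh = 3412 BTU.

$1642.48

Heat load = 9910 kWh × 3412 = 33,812,920 BTU
Gas: input = 33,812,920 / 0.823 = 41,084,957 BTU = 410.8 therm → 410.8 × $0.947 = $389.07
Electric: 33,812,920 BTU / 3412 = 9,910 kWh → × $0.205 = $2,031.55
Difference = |$389.07 − $2,031.55| = $1,642.48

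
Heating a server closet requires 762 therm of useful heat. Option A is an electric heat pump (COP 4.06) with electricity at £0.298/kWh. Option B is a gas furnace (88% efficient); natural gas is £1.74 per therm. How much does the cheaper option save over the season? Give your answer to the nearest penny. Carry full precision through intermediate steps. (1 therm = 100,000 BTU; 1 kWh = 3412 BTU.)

£132.53

Heat load = 762 therm × 100,000 = 76,200,000 BTU
Gas: input = 76,200,000 / 0.88 = 86,590,909 BTU = 865.9 therm → 865.9 × £1.74 = £1,506.68
Heat pump: 76,200,000 BTU / 3412 = 22,330 kWh heat; / 4.06 = 5,501 kWh in → × £0.298 = £1,639.22
Difference = |£1,506.68 − £1,639.22| = £132.53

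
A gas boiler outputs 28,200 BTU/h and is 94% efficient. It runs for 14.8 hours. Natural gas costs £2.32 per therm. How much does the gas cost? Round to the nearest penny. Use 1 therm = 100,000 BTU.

Heat delivered = 28,200 BTU/h × 14.8 h = 417,360 BTU
Gas input = 417,360 / 0.94 = 444,000 BTU
= 444,000 / 100,000 = 4.44 therm
Cost = 4.44 × £2.32/therm = £10.30

£10.30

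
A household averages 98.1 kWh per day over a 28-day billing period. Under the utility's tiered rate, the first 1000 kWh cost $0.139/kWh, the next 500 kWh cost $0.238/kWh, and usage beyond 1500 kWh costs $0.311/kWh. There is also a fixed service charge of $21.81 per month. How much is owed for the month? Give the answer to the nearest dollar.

$668

Usage = 98.1 kWh/day × 28 days = 2746.8 kWh
First 1000 kWh × $0.139 = $139.00
Next 500 kWh × $0.238 = $119.00
Remaining 1246.8 kWh × $0.311 = $387.75
Energy charge = $645.75; + service $21.81 = $667.56 ≈ $668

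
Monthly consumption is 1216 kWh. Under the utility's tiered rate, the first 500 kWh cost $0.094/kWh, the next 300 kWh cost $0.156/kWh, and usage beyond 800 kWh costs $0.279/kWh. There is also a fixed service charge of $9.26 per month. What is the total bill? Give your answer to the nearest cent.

$219.12

First 500 kWh × $0.094 = $47.00
Next 300 kWh × $0.156 = $46.80
Remaining 416 kWh × $0.279 = $116.06
Energy charge = $209.86; + service $9.26 = $219.12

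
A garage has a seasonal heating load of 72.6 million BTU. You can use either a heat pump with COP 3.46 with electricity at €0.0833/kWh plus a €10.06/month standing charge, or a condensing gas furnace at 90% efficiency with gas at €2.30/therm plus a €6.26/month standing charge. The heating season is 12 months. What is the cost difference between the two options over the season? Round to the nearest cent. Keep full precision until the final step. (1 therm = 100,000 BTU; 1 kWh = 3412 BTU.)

Heat load = 72.6 × 10⁶ BTU = 72,600,000 BTU
Gas: input = 72,600,000 / 0.90 = 80,666,667 BTU = 806.7 therm → 806.7 × €2.30 = €1,855.33; + 12 × €6.26 standing = €1,930.45
Heat pump: 72,600,000 BTU / 3412 = 21,280 kWh heat; / 3.46 = 6,150 kWh in → × €0.0833 = €512.27; + 12 × €10.06 standing = €632.99
Difference = |€1,930.45 − €632.99| = €1,297.47

€1297.47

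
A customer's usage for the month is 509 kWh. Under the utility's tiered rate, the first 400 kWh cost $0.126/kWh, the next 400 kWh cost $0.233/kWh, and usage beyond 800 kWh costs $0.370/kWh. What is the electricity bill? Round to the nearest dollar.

First 400 kWh × $0.126 = $50.40
Next 109 kWh × $0.233 = $25.40
Remaining tier: 0 kWh (not reached)
Total = $75.80 ≈ $76

$76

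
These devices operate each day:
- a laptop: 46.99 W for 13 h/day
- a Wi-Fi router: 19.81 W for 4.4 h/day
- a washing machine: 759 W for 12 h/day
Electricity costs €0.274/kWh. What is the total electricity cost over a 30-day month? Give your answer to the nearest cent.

laptop: 46.99 W × 13 h × 30 d = 18,326 Wh = 18.33 kWh
Wi-Fi router: 19.81 W × 4.4 h × 30 d = 2,615 Wh = 2.615 kWh
washing machine: 759 W × 12 h × 30 d = 273,240 Wh = 273.2 kWh
Total energy = 18.33 + 2.615 + 273.2 = 294.2 kWh
Cost = 294.2 kWh × €0.274 = €80.61

€80.61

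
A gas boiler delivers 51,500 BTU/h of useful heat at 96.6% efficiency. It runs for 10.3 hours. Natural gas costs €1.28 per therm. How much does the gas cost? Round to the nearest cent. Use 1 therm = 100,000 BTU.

Heat delivered = 51,500 BTU/h × 10.3 h = 530,450 BTU
Gas input = 530,450 / 0.966 = 549,120 BTU
= 549,120 / 100,000 = 5.491 therm
Cost = 5.491 × €1.28/therm = €7.03

€7.03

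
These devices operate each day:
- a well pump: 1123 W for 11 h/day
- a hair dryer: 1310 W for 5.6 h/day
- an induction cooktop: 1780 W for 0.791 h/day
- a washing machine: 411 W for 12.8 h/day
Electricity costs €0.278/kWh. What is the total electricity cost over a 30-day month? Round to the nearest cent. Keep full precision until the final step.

well pump: 1123 W × 11 h × 30 d = 370,590 Wh = 370.6 kWh
hair dryer: 1310 W × 5.6 h × 30 d = 220,080 Wh = 220.1 kWh
induction cooktop: 1780 W × 0.791 h × 30 d = 42,239 Wh = 42.24 kWh
washing machine: 411 W × 12.8 h × 30 d = 157,824 Wh = 157.8 kWh
Total energy = 370.6 + 220.1 + 42.24 + 157.8 = 790.7 kWh
Cost = 790.7 kWh × €0.278 = €219.82

€219.82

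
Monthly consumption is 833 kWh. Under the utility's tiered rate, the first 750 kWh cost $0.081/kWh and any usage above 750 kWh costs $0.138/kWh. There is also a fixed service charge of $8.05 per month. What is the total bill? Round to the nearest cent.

$80.25

First 750 kWh × $0.081 = $60.75
Remaining 83 kWh × $0.138 = $11.45
Energy charge = $72.20; + service $8.05 = $80.25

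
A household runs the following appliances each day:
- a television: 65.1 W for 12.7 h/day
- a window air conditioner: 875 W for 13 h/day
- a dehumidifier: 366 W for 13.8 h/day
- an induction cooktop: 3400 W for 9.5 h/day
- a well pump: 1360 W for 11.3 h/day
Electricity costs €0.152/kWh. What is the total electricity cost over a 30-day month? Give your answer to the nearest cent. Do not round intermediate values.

€296.04

television: 65.1 W × 12.7 h × 30 d = 24,803 Wh = 24.8 kWh
window air conditioner: 875 W × 13 h × 30 d = 341,250 Wh = 341.2 kWh
dehumidifier: 366 W × 13.8 h × 30 d = 151,524 Wh = 151.5 kWh
induction cooktop: 3400 W × 9.5 h × 30 d = 969,000 Wh = 969 kWh
well pump: 1360 W × 11.3 h × 30 d = 461,040 Wh = 461 kWh
Total energy = 24.8 + 341.2 + 151.5 + 969 + 461 = 1,948 kWh
Cost = 1,948 kWh × €0.152 = €296.04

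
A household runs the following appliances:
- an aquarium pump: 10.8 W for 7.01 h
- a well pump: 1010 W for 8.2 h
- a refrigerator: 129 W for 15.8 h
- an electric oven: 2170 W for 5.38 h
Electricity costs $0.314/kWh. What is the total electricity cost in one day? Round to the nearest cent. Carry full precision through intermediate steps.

$6.93

aquarium pump: 10.8 W × 7.01 h = 76 Wh = 0.07571 kWh
well pump: 1010 W × 8.2 h = 8,282 Wh = 8.282 kWh
refrigerator: 129 W × 15.8 h = 2,038 Wh = 2.038 kWh
electric oven: 2170 W × 5.38 h = 11,675 Wh = 11.67 kWh
Total energy = 0.07571 + 8.282 + 2.038 + 11.67 = 22.07 kWh
Cost = 22.07 kWh × $0.314 = $6.93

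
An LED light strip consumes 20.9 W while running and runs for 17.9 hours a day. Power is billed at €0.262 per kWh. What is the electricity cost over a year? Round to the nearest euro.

Energy = 20.9 W × 17.9 h/day × 365 days = 136,550 Wh = 136.6 kWh
Cost = 136.6 kWh × €0.262/kWh = €35.78 ≈ €36

€36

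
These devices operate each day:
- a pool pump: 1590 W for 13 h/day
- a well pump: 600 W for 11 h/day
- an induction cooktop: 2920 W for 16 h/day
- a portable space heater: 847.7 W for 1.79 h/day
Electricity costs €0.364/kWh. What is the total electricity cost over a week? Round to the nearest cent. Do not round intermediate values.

€192.39

pool pump: 1590 W × 13 h × 7 d = 144,690 Wh = 144.7 kWh
well pump: 600 W × 11 h × 7 d = 46,200 Wh = 46.2 kWh
induction cooktop: 2920 W × 16 h × 7 d = 327,040 Wh = 327 kWh
portable space heater: 847.7 W × 1.79 h × 7 d = 10,622 Wh = 10.62 kWh
Total energy = 144.7 + 46.2 + 327 + 10.62 = 528.6 kWh
Cost = 528.6 kWh × €0.364 = €192.39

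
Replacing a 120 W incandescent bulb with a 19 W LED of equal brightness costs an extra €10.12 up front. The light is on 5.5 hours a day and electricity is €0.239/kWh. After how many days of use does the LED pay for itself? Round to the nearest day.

76 days

Power saved = 120 − 19 = 101 W
Daily energy saved = 101 W × 5.5 h = 555.5 Wh = 0.5555 kWh
Daily savings = 0.5555 × €0.239 = €0.1328
Payback = €10.12 / €0.1328 per day = 76.23 days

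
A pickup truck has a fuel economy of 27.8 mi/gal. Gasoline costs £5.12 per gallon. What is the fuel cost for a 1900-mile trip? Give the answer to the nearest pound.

Fuel = 1900 mi / 27.8 mpg = 68.35 gal
Cost = 68.35 gal × £5.12/gal = £349.93 ≈ £350

£350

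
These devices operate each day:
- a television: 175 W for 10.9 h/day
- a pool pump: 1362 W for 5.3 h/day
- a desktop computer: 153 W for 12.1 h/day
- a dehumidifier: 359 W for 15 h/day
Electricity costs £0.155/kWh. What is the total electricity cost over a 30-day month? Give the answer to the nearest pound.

£76

television: 175 W × 10.9 h × 30 d = 57,225 Wh = 57.23 kWh
pool pump: 1362 W × 5.3 h × 30 d = 216,558 Wh = 216.6 kWh
desktop computer: 153 W × 12.1 h × 30 d = 55,539 Wh = 55.54 kWh
dehumidifier: 359 W × 15 h × 30 d = 161,550 Wh = 161.6 kWh
Total energy = 57.23 + 216.6 + 55.54 + 161.6 = 490.9 kWh
Cost = 490.9 kWh × £0.155 = £76.09 ≈ £76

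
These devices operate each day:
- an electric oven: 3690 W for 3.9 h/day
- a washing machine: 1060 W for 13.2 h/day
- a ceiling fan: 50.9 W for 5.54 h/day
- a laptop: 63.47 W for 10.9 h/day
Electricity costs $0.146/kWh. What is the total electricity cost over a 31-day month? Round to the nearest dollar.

electric oven: 3690 W × 3.9 h × 31 d = 446,121 Wh = 446.1 kWh
washing machine: 1060 W × 13.2 h × 31 d = 433,752 Wh = 433.8 kWh
ceiling fan: 50.9 W × 5.54 h × 31 d = 8,742 Wh = 8.742 kWh
laptop: 63.47 W × 10.9 h × 31 d = 21,447 Wh = 21.45 kWh
Total energy = 446.1 + 433.8 + 8.742 + 21.45 = 910.1 kWh
Cost = 910.1 kWh × $0.146 = $132.87 ≈ $133

$133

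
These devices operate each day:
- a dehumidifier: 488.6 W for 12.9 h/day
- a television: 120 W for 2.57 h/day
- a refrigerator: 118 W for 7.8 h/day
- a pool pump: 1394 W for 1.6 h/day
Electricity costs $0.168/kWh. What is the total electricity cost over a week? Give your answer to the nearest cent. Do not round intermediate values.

$11.48

dehumidifier: 488.6 W × 12.9 h × 7 d = 44,121 Wh = 44.12 kWh
television: 120 W × 2.57 h × 7 d = 2,159 Wh = 2.159 kWh
refrigerator: 118 W × 7.8 h × 7 d = 6,443 Wh = 6.443 kWh
pool pump: 1394 W × 1.6 h × 7 d = 15,613 Wh = 15.61 kWh
Total energy = 44.12 + 2.159 + 6.443 + 15.61 = 68.33 kWh
Cost = 68.33 kWh × $0.168 = $11.48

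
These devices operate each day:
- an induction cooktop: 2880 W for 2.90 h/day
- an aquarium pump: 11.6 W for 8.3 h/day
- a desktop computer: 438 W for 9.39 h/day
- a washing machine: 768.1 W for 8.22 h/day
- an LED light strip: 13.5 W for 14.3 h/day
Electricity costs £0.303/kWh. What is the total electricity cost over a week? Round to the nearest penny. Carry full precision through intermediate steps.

£40.44

induction cooktop: 2880 W × 2.90 h × 7 d = 58,464 Wh = 58.46 kWh
aquarium pump: 11.6 W × 8.3 h × 7 d = 674 Wh = 0.674 kWh
desktop computer: 438 W × 9.39 h × 7 d = 28,790 Wh = 28.79 kWh
washing machine: 768.1 W × 8.22 h × 7 d = 44,196 Wh = 44.2 kWh
LED light strip: 13.5 W × 14.3 h × 7 d = 1,351 Wh = 1.351 kWh
Total energy = 58.46 + 0.674 + 28.79 + 44.2 + 1.351 = 133.5 kWh
Cost = 133.5 kWh × £0.303 = £40.44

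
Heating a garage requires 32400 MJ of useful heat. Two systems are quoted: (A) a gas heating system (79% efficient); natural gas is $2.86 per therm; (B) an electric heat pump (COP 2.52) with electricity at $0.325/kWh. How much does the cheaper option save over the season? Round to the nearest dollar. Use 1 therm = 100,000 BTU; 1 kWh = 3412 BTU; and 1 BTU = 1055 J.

Heat load = 32400 MJ = 32,400,000,000 J / 1055 = 30,710,900 BTU
Gas: input = 30,710,900 / 0.79 = 38,874,558 BTU = 388.7 therm → 388.7 × $2.86 = $1,111.81
Heat pump: 30,710,900 BTU / 3412 = 9,001 kWh heat; / 2.52 = 3,572 kWh in → × $0.325 = $1,160.82
Difference = |$1,111.81 − $1,160.82| = $49.01 ≈ $49

$49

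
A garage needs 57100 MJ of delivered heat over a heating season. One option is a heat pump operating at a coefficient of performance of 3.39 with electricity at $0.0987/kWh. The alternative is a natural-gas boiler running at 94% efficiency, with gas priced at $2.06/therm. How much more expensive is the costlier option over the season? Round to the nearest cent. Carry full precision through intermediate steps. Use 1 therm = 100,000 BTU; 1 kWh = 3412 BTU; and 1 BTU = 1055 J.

Heat load = 57100 MJ = 57,100,000,000 J / 1055 = 54,123,223 BTU
Gas: input = 54,123,223 / 0.94 = 57,577,897 BTU = 575.8 therm → 575.8 × $2.06 = $1,186.10
Heat pump: 54,123,223 BTU / 3412 = 15,860 kWh heat; / 3.39 = 4,679 kWh in → × $0.0987 = $461.84
Difference = |$1,186.10 − $461.84| = $724.26

$724.26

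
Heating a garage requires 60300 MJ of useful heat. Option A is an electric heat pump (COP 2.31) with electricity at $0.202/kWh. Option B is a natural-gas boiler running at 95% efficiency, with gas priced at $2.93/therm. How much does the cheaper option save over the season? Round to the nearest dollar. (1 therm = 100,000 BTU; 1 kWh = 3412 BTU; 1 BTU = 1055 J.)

Heat load = 60300 MJ = 60,300,000,000 J / 1055 = 57,156,398 BTU
Gas: input = 57,156,398 / 0.95 = 60,164,630 BTU = 601.6 therm → 601.6 × $2.93 = $1,762.82
Heat pump: 57,156,398 BTU / 3412 = 16,750 kWh heat; / 2.31 = 7,252 kWh in → × $0.202 = $1,464.86
Difference = |$1,762.82 − $1,464.86| = $297.97 ≈ $298

$298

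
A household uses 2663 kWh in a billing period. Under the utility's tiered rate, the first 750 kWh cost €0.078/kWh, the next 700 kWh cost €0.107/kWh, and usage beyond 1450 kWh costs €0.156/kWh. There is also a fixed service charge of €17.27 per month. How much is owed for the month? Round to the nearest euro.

First 750 kWh × €0.078 = €58.50
Next 700 kWh × €0.107 = €74.90
Remaining 1213 kWh × €0.156 = €189.23
Energy charge = €322.63; + service €17.27 = €339.90 ≈ €340

€340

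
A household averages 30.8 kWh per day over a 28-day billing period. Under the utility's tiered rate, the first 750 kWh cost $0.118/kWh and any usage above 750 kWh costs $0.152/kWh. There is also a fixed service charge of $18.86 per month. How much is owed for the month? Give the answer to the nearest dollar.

Usage = 30.8 kWh/day × 28 days = 862.4 kWh
First 750 kWh × $0.118 = $88.50
Remaining 112.4 kWh × $0.152 = $17.08
Energy charge = $105.58; + service $18.86 = $124.44 ≈ $124

$124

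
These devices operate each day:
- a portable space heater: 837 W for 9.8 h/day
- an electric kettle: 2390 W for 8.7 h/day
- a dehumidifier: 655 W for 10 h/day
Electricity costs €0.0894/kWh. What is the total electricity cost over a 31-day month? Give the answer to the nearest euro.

€99

portable space heater: 837 W × 9.8 h × 31 d = 254,281 Wh = 254.3 kWh
electric kettle: 2390 W × 8.7 h × 31 d = 644,583 Wh = 644.6 kWh
dehumidifier: 655 W × 10 h × 31 d = 203,050 Wh = 203.1 kWh
Total energy = 254.3 + 644.6 + 203.1 = 1,102 kWh
Cost = 1,102 kWh × €0.0894 = €98.51 ≈ €99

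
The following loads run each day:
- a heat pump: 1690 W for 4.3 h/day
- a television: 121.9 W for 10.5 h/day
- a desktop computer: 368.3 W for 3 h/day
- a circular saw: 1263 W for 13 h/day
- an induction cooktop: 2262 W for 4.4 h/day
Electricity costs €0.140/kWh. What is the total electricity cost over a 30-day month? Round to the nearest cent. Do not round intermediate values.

€151.30

heat pump: 1690 W × 4.3 h × 30 d = 218,010 Wh = 218 kWh
television: 121.9 W × 10.5 h × 30 d = 38,398 Wh = 38.4 kWh
desktop computer: 368.3 W × 3 h × 30 d = 33,147 Wh = 33.15 kWh
circular saw: 1263 W × 13 h × 30 d = 492,570 Wh = 492.6 kWh
induction cooktop: 2262 W × 4.4 h × 30 d = 298,584 Wh = 298.6 kWh
Total energy = 218 + 38.4 + 33.15 + 492.6 + 298.6 = 1,081 kWh
Cost = 1,081 kWh × €0.140 = €151.30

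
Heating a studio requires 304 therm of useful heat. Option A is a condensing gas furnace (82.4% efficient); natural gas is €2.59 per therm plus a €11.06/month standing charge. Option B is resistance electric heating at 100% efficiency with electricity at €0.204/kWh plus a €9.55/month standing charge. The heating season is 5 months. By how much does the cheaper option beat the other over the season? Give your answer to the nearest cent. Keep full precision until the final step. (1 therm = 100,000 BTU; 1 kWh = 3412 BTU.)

Heat load = 304 therm × 100,000 = 30,400,000 BTU
Gas: input = 30,400,000 / 0.824 = 36,893,204 BTU = 368.9 therm → 368.9 × €2.59 = €955.53; + 5 × €11.06 standing = €1,010.83
Electric: 30,400,000 BTU / 3412 = 8,910 kWh → × €0.204 = €1,817.58; + 5 × €9.55 standing = €1,865.33
Difference = |€1,010.83 − €1,865.33| = €854.50

€854.50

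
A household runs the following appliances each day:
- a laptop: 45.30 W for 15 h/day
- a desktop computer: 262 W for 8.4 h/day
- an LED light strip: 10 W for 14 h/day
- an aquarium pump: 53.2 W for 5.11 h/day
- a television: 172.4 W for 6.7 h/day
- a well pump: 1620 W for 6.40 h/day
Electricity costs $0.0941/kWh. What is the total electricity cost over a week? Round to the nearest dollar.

$10

laptop: 45.30 W × 15 h × 7 d = 4,756 Wh = 4.756 kWh
desktop computer: 262 W × 8.4 h × 7 d = 15,406 Wh = 15.41 kWh
LED light strip: 10 W × 14 h × 7 d = 980 Wh = 0.98 kWh
aquarium pump: 53.2 W × 5.11 h × 7 d = 1,903 Wh = 1.903 kWh
television: 172.4 W × 6.7 h × 7 d = 8,086 Wh = 8.086 kWh
well pump: 1620 W × 6.40 h × 7 d = 72,576 Wh = 72.58 kWh
Total energy = 4.756 + 15.41 + 0.98 + 1.903 + 8.086 + 72.58 = 103.7 kWh
Cost = 103.7 kWh × $0.0941 = $9.76 ≈ $10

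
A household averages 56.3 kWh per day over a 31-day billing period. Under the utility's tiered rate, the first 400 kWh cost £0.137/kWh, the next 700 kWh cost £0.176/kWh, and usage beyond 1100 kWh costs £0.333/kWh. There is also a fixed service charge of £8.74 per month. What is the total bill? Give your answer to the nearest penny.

£401.62

Usage = 56.3 kWh/day × 31 days = 1745.3 kWh
First 400 kWh × £0.137 = £54.80
Next 700 kWh × £0.176 = £123.20
Remaining 645.3 kWh × £0.333 = £214.88
Energy charge = £392.88; + service £8.74 = £401.62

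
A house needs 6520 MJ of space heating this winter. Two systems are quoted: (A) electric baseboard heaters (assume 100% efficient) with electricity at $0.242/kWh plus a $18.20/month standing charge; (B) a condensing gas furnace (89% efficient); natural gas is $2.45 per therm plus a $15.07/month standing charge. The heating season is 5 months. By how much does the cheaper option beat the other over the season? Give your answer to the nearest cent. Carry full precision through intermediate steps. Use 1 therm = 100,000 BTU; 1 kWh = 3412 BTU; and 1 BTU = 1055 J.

$283.85

Heat load = 6520 MJ = 6,520,000,000 J / 1055 = 6,180,095 BTU
Gas: input = 6,180,095 / 0.89 = 6,943,927 BTU = 69.44 therm → 69.44 × $2.45 = $170.13; + 5 × $15.07 standing = $245.48
Electric: 6,180,095 BTU / 3412 = 1,811 kWh → × $0.242 = $438.33; + 5 × $18.20 standing = $529.33
Difference = |$245.48 − $529.33| = $283.85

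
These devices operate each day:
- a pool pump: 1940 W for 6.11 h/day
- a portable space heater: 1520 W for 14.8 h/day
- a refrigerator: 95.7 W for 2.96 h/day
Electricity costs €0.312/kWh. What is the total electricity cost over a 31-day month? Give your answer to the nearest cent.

pool pump: 1940 W × 6.11 h × 31 d = 367,455 Wh = 367.5 kWh
portable space heater: 1520 W × 14.8 h × 31 d = 697,376 Wh = 697.4 kWh
refrigerator: 95.7 W × 2.96 h × 31 d = 8,781 Wh = 8.781 kWh
Total energy = 367.5 + 697.4 + 8.781 = 1,074 kWh
Cost = 1,074 kWh × €0.312 = €334.97

€334.97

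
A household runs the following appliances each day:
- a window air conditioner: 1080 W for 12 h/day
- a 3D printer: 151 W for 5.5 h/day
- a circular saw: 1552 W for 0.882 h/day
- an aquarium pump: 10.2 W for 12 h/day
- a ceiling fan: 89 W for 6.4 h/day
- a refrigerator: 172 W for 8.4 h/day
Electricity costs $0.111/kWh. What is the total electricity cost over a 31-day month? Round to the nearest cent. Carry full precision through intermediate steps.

$59.52

window air conditioner: 1080 W × 12 h × 31 d = 401,760 Wh = 401.8 kWh
3D printer: 151 W × 5.5 h × 31 d = 25,746 Wh = 25.75 kWh
circular saw: 1552 W × 0.882 h × 31 d = 42,435 Wh = 42.43 kWh
aquarium pump: 10.2 W × 12 h × 31 d = 3,794 Wh = 3.794 kWh
ceiling fan: 89 W × 6.4 h × 31 d = 17,658 Wh = 17.66 kWh
refrigerator: 172 W × 8.4 h × 31 d = 44,789 Wh = 44.79 kWh
Total energy = 401.8 + 25.75 + 42.43 + 3.794 + 17.66 + 44.79 = 536.2 kWh
Cost = 536.2 kWh × $0.111 = $59.52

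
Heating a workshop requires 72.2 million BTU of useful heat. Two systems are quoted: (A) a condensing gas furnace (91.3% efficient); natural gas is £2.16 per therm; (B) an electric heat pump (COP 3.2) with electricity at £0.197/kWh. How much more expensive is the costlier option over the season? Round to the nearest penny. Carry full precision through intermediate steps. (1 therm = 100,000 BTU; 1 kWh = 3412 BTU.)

Heat load = 72.2 × 10⁶ BTU = 72,200,000 BTU
Gas: input = 72,200,000 / 0.913 = 79,079,956 BTU = 790.8 therm → 790.8 × £2.16 = £1,708.13
Heat pump: 72,200,000 BTU / 3412 = 21,160 kWh heat; / 3.2 = 6,613 kWh in → × £0.197 = £1,302.70
Difference = |£1,708.13 − £1,302.70| = £405.43

£405.43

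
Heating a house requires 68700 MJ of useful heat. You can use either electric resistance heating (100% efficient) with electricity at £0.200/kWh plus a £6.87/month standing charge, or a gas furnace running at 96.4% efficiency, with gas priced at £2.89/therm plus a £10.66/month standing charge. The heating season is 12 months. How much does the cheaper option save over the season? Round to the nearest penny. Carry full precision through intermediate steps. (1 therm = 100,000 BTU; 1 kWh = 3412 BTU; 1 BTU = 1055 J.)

£1819.34

Heat load = 68700 MJ = 68,700,000,000 J / 1055 = 65,118,483 BTU
Gas: input = 65,118,483 / 0.964 = 67,550,294 BTU = 675.5 therm → 675.5 × £2.89 = £1,952.20; + 12 × £10.66 standing = £2,080.12
Electric: 65,118,483 BTU / 3412 = 19,090 kWh → × £0.200 = £3,817.03; + 12 × £6.87 standing = £3,899.47
Difference = |£2,080.12 − £3,899.47| = £1,819.34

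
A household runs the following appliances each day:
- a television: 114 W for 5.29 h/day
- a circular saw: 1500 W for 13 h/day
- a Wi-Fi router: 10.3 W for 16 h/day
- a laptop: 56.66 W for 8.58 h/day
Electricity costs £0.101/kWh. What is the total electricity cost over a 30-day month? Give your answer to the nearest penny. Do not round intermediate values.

£62.88

television: 114 W × 5.29 h × 30 d = 18,092 Wh = 18.09 kWh
circular saw: 1500 W × 13 h × 30 d = 585,000 Wh = 585 kWh
Wi-Fi router: 10.3 W × 16 h × 30 d = 4,944 Wh = 4.944 kWh
laptop: 56.66 W × 8.58 h × 30 d = 14,584 Wh = 14.58 kWh
Total energy = 18.09 + 585 + 4.944 + 14.58 = 622.6 kWh
Cost = 622.6 kWh × £0.101 = £62.88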